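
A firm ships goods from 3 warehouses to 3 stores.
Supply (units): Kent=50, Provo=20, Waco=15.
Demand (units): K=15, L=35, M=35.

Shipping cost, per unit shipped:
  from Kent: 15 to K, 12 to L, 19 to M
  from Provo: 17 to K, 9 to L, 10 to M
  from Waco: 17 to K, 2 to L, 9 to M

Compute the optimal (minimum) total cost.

980

An optimal shipping plan:
  Kent->K: 15 × 15 = 225
  Kent->L: 20 × 12 = 240
  Kent->M: 15 × 19 = 285
  Provo->M: 20 × 10 = 200
  Waco->L: 15 × 2 = 30
Total = 225 + 240 + 285 + 200 + 30 = 980.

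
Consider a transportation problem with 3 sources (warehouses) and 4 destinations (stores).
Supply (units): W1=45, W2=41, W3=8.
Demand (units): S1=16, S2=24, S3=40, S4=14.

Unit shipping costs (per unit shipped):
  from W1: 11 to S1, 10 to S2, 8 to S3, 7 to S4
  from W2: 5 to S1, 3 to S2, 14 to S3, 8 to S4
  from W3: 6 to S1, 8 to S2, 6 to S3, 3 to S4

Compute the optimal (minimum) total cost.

539

One minimum-cost allocation:
  W1->S3: 40 units
  W1->S4: 5 units
  W2->S1: 16 units
  W2->S2: 24 units
  W2->S4: 1 units
  W3->S4: 8 units
Total cost = 539.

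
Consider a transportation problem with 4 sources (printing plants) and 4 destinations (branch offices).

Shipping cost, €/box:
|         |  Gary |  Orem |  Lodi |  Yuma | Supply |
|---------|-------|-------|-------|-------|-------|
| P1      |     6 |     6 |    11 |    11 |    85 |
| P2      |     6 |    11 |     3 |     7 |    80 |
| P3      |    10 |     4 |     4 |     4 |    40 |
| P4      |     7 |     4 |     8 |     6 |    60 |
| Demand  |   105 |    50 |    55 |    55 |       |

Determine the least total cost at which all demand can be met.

1250

An optimal shipping plan:
  P1->Gary: 85 × €6 = €510
  P2->Gary: 20 × €6 = €120
  P2->Lodi: 55 × €3 = €165
  P2->Yuma: 5 × €7 = €35
  P3->Yuma: 40 × €4 = €160
  P4->Orem: 50 × €4 = €200
  P4->Yuma: 10 × €6 = €60
Total = 510 + 120 + 165 + 35 + 160 + 200 + 60 = €1250.
(Supply check: P1 ships 85; P2 ships 80; P3 ships 40; P4 ships 60.)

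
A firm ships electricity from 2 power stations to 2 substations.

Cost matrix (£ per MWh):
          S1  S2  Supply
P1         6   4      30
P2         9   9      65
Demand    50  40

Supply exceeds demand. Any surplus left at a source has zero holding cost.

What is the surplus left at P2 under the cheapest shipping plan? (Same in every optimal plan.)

Minimum-cost shipments:
  P1->S2: 30 × £4 = £120
  P2->S1: 50 × £9 = £450
  P2->S2: 10 × £9 = £90
Total cost = £660.
P2 ships 60 of its 65, leaving 5.

5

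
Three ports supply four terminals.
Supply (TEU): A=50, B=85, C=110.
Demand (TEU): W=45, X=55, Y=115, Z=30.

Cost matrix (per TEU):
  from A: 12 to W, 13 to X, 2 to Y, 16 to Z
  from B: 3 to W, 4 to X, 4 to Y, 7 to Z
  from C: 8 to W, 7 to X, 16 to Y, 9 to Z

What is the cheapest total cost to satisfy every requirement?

1275

One minimum-cost allocation:
  A–Y: 50 × 2 = 100
  B–W: 20 × 3 = 60
  B–Y: 65 × 4 = 260
  C–W: 25 × 8 = 200
  C–X: 55 × 7 = 385
  C–Z: 30 × 9 = 270
Total = 100 + 60 + 260 + 200 + 385 + 270 = 1275.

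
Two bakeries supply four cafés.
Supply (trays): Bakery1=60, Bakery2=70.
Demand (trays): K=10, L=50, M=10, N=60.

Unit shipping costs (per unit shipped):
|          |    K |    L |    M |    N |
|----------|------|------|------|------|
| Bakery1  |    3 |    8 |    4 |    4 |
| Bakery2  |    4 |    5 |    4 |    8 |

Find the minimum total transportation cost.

Optimal allocation:
  Bakery1–N: 60 × 4 = 240
  Bakery2–K: 10 × 4 = 40
  Bakery2–L: 50 × 5 = 250
  Bakery2–M: 10 × 4 = 40
Total = 240 + 40 + 250 + 40 = 570.
(Supply check: Bakery1 ships 60; Bakery2 ships 70.)

570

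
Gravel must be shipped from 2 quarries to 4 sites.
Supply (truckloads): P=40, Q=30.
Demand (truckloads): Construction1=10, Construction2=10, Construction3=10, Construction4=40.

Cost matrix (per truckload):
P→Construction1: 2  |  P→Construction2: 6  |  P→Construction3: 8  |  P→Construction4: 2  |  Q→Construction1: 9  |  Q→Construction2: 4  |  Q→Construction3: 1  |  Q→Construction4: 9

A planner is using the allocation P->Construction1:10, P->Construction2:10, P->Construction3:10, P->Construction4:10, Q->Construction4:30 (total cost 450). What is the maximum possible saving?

Current plan cost = 10·2 + 10·6 + 10·8 + 10·2 + 30·9 = 450.
Optimal plan:
  P–Construction1: 10 × 2 = 20
  P–Construction4: 30 × 2 = 60
  Q–Construction2: 10 × 4 = 40
  Q–Construction3: 10 × 1 = 10
  Q–Construction4: 10 × 9 = 90
Optimal cost = 220.
Saving = 450 − 220 = 230.

230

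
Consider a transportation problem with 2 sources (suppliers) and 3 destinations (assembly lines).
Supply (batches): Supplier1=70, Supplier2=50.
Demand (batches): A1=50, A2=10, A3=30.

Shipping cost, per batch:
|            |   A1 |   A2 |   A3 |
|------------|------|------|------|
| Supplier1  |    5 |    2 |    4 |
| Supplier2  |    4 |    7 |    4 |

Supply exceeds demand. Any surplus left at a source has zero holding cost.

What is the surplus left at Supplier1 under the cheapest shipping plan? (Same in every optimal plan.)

30

Minimum-cost shipments:
  Supplier1->A2: 10 × 2 = 20
  Supplier1->A3: 30 × 4 = 120
  Supplier2->A1: 50 × 4 = 200
Total cost = 340.
Supplier1 ships 40 of its 70, leaving 30.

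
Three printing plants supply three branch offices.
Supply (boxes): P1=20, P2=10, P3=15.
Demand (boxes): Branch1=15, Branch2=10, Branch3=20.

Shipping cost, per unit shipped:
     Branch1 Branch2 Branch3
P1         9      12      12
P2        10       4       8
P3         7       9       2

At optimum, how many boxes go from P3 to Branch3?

Optimal shipments:
  P1->Branch1: 15 × 9 = 135
  P1->Branch3: 5 × 12 = 60
  P2->Branch2: 10 × 4 = 40
  P3->Branch3: 15 × 2 = 30
Total cost = 265.
So P3→Branch3 carries 15 boxes.

15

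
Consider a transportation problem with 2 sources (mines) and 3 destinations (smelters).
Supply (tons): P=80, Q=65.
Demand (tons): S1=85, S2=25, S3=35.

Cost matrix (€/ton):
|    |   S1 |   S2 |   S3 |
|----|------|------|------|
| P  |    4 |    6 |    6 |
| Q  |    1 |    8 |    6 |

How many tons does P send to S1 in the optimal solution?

Solving gives:
  P–S1: 20 × €4 = €80
  P–S2: 25 × €6 = €150
  P–S3: 35 × €6 = €210
  Q–S1: 65 × €1 = €65
Total cost = €505.
So P→S1 carries 20 tons.

20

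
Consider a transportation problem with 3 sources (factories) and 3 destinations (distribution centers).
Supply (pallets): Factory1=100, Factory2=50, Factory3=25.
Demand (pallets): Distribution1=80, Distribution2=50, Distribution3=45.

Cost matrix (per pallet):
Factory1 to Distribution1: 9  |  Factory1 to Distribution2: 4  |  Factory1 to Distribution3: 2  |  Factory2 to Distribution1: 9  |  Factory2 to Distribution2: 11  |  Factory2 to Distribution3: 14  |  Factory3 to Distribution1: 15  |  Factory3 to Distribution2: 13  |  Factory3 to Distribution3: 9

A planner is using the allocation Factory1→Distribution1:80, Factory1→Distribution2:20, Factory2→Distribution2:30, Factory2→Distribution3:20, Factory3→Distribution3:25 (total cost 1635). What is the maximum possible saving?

475

Current plan cost = 80·9 + 20·4 + 30·11 + 20·14 + 25·9 = 1635.
Optimal plan:
  Factory1->Distribution1: 5 × 9 = 45
  Factory1->Distribution2: 50 × 4 = 200
  Factory1->Distribution3: 45 × 2 = 90
  Factory2->Distribution1: 50 × 9 = 450
  Factory3->Distribution1: 25 × 15 = 375
Optimal cost = 1160.
Saving = 1635 − 1160 = 475.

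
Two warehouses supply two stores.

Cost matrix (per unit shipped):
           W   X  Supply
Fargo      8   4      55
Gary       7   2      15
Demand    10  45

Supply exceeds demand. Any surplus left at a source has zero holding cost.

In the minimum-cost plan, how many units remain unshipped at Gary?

An optimal plan:
  Fargo to W: 10 units
  Fargo to X: 30 units
  Gary to X: 15 units
Total cost = 230.
Gary ships 15 of its 15, leaving 0.

0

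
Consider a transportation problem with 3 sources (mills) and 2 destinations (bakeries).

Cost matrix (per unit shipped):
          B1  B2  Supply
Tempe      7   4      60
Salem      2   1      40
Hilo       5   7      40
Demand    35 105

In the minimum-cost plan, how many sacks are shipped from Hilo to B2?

The minimum-cost plan:
  Tempe–B2: 60 × 4 = 240
  Salem–B2: 40 × 1 = 40
  Hilo–B1: 35 × 5 = 175
  Hilo–B2: 5 × 7 = 35
Total cost = 490.
So Hilo→B2 carries 5 sacks.

5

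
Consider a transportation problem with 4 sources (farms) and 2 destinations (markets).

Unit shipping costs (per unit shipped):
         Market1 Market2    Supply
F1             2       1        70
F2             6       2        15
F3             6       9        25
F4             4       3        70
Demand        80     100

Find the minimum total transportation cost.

One minimum-cost allocation:
  F1–Market1: 55 × 2 = 110
  F1–Market2: 15 × 1 = 15
  F2–Market2: 15 × 2 = 30
  F3–Market1: 25 × 6 = 150
  F4–Market2: 70 × 3 = 210
Total = 110 + 15 + 30 + 150 + 210 = 515.

515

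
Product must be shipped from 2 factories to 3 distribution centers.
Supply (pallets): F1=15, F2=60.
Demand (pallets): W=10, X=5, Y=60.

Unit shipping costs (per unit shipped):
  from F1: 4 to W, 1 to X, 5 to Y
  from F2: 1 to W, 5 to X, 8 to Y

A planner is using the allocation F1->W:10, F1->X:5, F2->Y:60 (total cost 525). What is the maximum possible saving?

60

Current plan cost = 10·4 + 5·1 + 60·8 = 525.
Optimal plan:
  F1–X: 5 × 1 = 5
  F1–Y: 10 × 5 = 50
  F2–W: 10 × 1 = 10
  F2–Y: 50 × 8 = 400
Optimal cost = 465.
Saving = 525 − 465 = 60.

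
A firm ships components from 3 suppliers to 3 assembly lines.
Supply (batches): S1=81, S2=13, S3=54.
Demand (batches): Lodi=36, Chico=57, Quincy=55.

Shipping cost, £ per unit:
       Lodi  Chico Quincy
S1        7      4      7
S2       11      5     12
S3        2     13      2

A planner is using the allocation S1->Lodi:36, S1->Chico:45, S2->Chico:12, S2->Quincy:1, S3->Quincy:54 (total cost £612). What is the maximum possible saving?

4

Current plan cost = 36·7 + 45·4 + 12·5 + 1·12 + 54·2 = £612.
Optimal plan:
  S1–Chico: 44 × £4 = £176
  S1–Quincy: 37 × £7 = £259
  S2–Chico: 13 × £5 = £65
  S3–Lodi: 36 × £2 = £72
  S3–Quincy: 18 × £2 = £36
Optimal cost = £608.
Saving = 612 − 608 = £4.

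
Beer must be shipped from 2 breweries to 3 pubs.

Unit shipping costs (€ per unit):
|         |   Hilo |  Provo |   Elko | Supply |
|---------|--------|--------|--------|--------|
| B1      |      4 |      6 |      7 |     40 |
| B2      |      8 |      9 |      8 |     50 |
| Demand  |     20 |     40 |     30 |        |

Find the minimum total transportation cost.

An optimal shipping plan:
  B1 to Hilo: 20 × €4 = €80
  B1 to Provo: 20 × €6 = €120
  B2 to Provo: 20 × €9 = €180
  B2 to Elko: 30 × €8 = €240
Total = 80 + 120 + 180 + 240 = €620.

620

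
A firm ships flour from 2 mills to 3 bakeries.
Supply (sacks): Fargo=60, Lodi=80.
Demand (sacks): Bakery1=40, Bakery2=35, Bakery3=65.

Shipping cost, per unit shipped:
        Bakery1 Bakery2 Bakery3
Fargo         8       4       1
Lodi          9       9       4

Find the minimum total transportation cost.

An optimal shipping plan:
  Fargo–Bakery2: 35 × 4 = 140
  Fargo–Bakery3: 25 × 1 = 25
  Lodi–Bakery1: 40 × 9 = 360
  Lodi–Bakery3: 40 × 4 = 160
Total = 140 + 25 + 360 + 160 = 685.

685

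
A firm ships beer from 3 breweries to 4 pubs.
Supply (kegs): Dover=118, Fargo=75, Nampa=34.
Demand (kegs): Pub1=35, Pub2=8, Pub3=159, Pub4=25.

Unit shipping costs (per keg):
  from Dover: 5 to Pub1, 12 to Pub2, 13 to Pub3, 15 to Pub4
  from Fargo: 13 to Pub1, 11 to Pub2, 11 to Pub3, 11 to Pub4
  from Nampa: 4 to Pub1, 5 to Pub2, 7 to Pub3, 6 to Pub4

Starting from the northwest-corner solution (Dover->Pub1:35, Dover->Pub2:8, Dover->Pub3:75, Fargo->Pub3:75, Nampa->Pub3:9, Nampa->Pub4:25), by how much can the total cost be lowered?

Current plan cost = 35·5 + 8·12 + 75·13 + 75·11 + 9·7 + 25·6 = 2284.
Optimal plan:
  Dover→Pub1: 35 × 5 = 175
  Dover→Pub3: 83 × 13 = 1079
  Fargo→Pub3: 75 × 11 = 825
  Nampa→Pub2: 8 × 5 = 40
  Nampa→Pub3: 1 × 7 = 7
  Nampa→Pub4: 25 × 6 = 150
Optimal cost = 2276.
Saving = 2284 − 2276 = 8.

8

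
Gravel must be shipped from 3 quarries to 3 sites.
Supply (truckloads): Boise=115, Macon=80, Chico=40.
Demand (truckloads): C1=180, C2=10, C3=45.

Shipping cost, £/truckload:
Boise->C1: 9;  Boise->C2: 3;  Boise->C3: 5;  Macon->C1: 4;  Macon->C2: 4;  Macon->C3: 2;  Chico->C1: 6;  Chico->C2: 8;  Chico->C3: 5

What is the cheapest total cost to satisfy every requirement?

1355

An optimal shipping plan:
  Boise–C1: 60 × £9 = £540
  Boise–C2: 10 × £3 = £30
  Boise–C3: 45 × £5 = £225
  Macon–C1: 80 × £4 = £320
  Chico–C1: 40 × £6 = £240
Total = 540 + 30 + 225 + 320 + 240 = £1355.
(Supply check: Boise ships 115; Macon ships 80; Chico ships 40.)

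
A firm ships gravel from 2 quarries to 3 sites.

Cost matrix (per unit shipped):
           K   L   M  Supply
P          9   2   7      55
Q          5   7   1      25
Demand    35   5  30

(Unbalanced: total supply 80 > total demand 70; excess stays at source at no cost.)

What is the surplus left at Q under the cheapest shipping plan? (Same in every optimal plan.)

Minimum-cost shipments:
  P–K: 35 × 9 = 315
  P–L: 5 × 2 = 10
  P–M: 5 × 7 = 35
  Q–M: 25 × 1 = 25
Total cost = 385.
Q ships 25 of its 25, leaving 0.

0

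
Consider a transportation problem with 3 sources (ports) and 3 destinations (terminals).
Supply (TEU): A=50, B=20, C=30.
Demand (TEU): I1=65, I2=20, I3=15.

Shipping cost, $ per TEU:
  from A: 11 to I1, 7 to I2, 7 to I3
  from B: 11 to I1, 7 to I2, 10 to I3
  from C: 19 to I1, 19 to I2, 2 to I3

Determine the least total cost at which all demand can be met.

1005

An optimal shipping plan:
  A->I1: 30 × $11 = $330
  A->I2: 20 × $7 = $140
  B->I1: 20 × $11 = $220
  C->I1: 15 × $19 = $285
  C->I3: 15 × $2 = $30
Total = 330 + 140 + 220 + 285 + 30 = $1005.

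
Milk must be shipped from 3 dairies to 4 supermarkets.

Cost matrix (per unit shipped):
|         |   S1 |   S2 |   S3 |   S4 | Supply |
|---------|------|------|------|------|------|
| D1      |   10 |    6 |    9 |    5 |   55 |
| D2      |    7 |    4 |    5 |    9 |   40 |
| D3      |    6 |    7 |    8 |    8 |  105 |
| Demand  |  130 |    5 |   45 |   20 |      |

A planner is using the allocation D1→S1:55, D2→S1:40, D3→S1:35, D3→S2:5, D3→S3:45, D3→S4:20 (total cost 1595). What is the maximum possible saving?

Current plan cost = 55·10 + 40·7 + 35·6 + 5·7 + 45·8 + 20·8 = 1595.
Optimal plan:
  D1→S1: 25 × 10 = 250
  D1→S2: 5 × 6 = 30
  D1→S3: 5 × 9 = 45
  D1→S4: 20 × 5 = 100
  D2→S3: 40 × 5 = 200
  D3→S1: 105 × 6 = 630
Optimal cost = 1255.
Saving = 1595 − 1255 = 340.

340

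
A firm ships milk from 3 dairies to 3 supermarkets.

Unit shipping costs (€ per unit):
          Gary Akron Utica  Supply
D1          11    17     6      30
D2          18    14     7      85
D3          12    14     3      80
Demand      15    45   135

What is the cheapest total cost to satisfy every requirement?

1405

One minimum-cost allocation:
  D1->Gary: 15 × €11 = €165
  D1->Utica: 15 × €6 = €90
  D2->Akron: 45 × €14 = €630
  D2->Utica: 40 × €7 = €280
  D3->Utica: 80 × €3 = €240
Total = 165 + 90 + 630 + 280 + 240 = €1405.
(Supply check: D1 ships 30; D2 ships 85; D3 ships 80.)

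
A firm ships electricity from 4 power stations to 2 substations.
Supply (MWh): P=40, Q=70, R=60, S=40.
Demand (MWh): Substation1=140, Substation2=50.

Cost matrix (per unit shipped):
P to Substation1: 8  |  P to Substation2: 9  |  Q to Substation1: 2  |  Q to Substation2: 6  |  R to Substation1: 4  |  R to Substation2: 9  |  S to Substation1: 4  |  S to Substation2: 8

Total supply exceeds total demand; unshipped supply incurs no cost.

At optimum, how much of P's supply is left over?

Minimum-cost shipments:
  P–Substation2: 20 × 9 = 180
  Q–Substation1: 40 × 2 = 80
  Q–Substation2: 30 × 6 = 180
  R–Substation1: 60 × 4 = 240
  S–Substation1: 40 × 4 = 160
Total cost = 840.
P ships 20 of its 40, leaving 20.

20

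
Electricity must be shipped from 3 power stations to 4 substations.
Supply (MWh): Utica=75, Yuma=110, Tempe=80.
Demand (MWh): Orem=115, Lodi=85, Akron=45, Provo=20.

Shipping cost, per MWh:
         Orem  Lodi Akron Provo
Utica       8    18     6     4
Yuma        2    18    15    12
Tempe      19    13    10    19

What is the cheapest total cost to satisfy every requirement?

1740

Optimal allocation:
  Utica→Orem: 5 × 8 = 40
  Utica→Lodi: 5 × 18 = 90
  Utica→Akron: 45 × 6 = 270
  Utica→Provo: 20 × 4 = 80
  Yuma→Orem: 110 × 2 = 220
  Tempe→Lodi: 80 × 13 = 1040
Total = 40 + 90 + 270 + 80 + 220 + 1040 = 1740.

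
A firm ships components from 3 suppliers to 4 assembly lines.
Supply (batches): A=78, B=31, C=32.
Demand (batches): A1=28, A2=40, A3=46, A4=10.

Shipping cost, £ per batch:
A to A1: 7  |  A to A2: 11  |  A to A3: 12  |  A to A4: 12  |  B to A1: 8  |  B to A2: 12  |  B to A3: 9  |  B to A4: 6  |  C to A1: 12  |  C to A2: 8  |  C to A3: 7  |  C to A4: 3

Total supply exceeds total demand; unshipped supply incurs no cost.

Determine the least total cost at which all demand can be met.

1029

One minimum-cost allocation:
  A to A1: 28 × £7 = £196
  A to A2: 33 × £11 = £363
  B to A3: 31 × £9 = £279
  C to A2: 7 × £8 = £56
  C to A3: 15 × £7 = £105
  C to A4: 10 × £3 = £30
Total = 196 + 363 + 279 + 56 + 105 + 30 = £1029.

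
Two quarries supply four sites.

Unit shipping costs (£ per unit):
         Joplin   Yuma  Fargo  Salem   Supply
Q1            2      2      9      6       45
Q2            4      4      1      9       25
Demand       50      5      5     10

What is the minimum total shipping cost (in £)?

One minimum-cost allocation:
  Q1 to Joplin: 30 × £2 = £60
  Q1 to Yuma: 5 × £2 = £10
  Q1 to Salem: 10 × £6 = £60
  Q2 to Joplin: 20 × £4 = £80
  Q2 to Fargo: 5 × £1 = £5
Total = 60 + 10 + 60 + 80 + 5 = £215.
(Supply check: Q1 ships 45; Q2 ships 25.)

215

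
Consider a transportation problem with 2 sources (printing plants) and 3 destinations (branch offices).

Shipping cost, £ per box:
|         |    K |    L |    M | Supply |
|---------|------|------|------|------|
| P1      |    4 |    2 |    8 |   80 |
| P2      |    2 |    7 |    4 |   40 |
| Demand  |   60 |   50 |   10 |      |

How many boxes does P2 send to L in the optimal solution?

0

The minimum-cost plan:
  P1→K: 30 boxes
  P1→L: 50 boxes
  P2→K: 30 boxes
  P2→M: 10 boxes
Total cost = £320.
The route P2→L is not used.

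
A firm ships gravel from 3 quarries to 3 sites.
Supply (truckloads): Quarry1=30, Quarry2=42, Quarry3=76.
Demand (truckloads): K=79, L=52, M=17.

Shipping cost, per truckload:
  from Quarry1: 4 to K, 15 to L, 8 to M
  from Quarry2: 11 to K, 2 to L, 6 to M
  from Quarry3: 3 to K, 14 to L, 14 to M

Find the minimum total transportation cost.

610

One minimum-cost allocation:
  Quarry1 to K: 3 × 4 = 12
  Quarry1 to L: 10 × 15 = 150
  Quarry1 to M: 17 × 8 = 136
  Quarry2 to L: 42 × 2 = 84
  Quarry3 to K: 76 × 3 = 228
Total = 12 + 150 + 136 + 84 + 228 = 610.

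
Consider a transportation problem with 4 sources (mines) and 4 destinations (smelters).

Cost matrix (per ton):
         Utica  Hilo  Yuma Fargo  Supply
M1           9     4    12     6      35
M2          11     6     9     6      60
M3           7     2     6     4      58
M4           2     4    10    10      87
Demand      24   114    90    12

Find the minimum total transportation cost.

1228

A cheapest plan:
  M1→Hilo: 35 × 4 = 140
  M2→Yuma: 48 × 9 = 432
  M2→Fargo: 12 × 6 = 72
  M3→Hilo: 16 × 2 = 32
  M3→Yuma: 42 × 6 = 252
  M4→Utica: 24 × 2 = 48
  M4→Hilo: 63 × 4 = 252
Total = 140 + 432 + 72 + 32 + 252 + 48 + 252 = 1228.
(Supply check: M1 ships 35; M2 ships 60; M3 ships 58; M4 ships 87.)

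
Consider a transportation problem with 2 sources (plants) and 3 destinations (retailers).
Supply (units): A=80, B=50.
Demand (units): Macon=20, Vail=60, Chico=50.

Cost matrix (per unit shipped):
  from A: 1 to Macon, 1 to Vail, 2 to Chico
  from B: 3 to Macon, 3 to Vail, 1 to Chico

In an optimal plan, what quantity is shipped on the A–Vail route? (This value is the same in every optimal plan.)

Solving gives:
  A–Macon: 20 × 1 = 20
  A–Vail: 60 × 1 = 60
  B–Chico: 50 × 1 = 50
Total cost = 130.
So A→Vail carries 60 units.

60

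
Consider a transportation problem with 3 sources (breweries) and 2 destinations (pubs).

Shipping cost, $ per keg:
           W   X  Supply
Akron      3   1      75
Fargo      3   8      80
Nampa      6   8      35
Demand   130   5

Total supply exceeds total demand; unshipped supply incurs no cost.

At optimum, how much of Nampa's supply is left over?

An optimal plan:
  Akron to W: 50 × $3 = $150
  Akron to X: 5 × $1 = $5
  Fargo to W: 80 × $3 = $240
Total cost = $395.
Nampa ships 0 of its 35, leaving 35.

35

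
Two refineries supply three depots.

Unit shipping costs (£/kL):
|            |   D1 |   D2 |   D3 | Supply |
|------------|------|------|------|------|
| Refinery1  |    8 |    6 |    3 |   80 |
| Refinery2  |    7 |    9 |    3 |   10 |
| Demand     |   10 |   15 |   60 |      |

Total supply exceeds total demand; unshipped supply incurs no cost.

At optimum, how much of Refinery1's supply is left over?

5

An optimal plan:
  Refinery1→D2: 15 × £6 = £90
  Refinery1→D3: 60 × £3 = £180
  Refinery2→D1: 10 × £7 = £70
Total cost = £340.
Refinery1 ships 75 of its 80, leaving 5.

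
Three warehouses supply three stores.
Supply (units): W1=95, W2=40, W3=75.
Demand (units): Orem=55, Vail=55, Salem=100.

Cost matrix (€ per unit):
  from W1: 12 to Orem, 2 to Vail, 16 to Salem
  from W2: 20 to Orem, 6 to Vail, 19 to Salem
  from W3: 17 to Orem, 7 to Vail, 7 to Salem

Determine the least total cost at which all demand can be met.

One minimum-cost allocation:
  W1–Orem: 55 units
  W1–Vail: 40 units
  W2–Vail: 15 units
  W2–Salem: 25 units
  W3–Salem: 75 units
Total cost = €1830.
(Supply check: W1 ships 95; W2 ships 40; W3 ships 75.)

1830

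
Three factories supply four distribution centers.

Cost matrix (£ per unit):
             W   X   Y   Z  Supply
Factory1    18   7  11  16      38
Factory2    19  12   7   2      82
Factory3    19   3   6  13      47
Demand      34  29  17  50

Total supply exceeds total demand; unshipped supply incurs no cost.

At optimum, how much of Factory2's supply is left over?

An optimal plan:
  Factory1 to W: 34 pallets
  Factory2 to Z: 50 pallets
  Factory3 to X: 29 pallets
  Factory3 to Y: 17 pallets
Total cost = £901.
Factory2 ships 50 of its 82, leaving 32.

32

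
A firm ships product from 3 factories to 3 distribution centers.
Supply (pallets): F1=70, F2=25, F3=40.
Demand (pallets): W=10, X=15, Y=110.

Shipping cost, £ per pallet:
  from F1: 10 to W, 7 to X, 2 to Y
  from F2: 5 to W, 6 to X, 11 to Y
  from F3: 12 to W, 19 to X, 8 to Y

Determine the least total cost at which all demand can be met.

600

A cheapest plan:
  F1->Y: 70 × £2 = £140
  F2->W: 10 × £5 = £50
  F2->X: 15 × £6 = £90
  F3->Y: 40 × £8 = £320
Total = 140 + 50 + 90 + 320 = £600.
(Supply check: F1 ships 70; F2 ships 25; F3 ships 40.)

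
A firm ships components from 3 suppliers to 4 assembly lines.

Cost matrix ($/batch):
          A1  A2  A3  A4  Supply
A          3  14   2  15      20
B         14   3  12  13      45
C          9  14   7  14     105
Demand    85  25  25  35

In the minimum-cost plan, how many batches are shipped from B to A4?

20

The minimum-cost plan:
  A–A1: 20 × $3 = $60
  B–A2: 25 × $3 = $75
  B–A4: 20 × $13 = $260
  C–A1: 65 × $9 = $585
  C–A3: 25 × $7 = $175
  C–A4: 15 × $14 = $210
Total cost = $1365.
So B→A4 carries 20 batches.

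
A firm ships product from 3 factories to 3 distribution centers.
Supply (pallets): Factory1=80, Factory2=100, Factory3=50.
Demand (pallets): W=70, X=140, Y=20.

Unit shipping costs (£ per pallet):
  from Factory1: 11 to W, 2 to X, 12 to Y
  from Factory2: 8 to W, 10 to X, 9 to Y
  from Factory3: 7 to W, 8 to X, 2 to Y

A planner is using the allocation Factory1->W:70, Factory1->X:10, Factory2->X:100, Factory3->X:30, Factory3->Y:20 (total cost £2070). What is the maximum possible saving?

Current plan cost = 70·11 + 10·2 + 100·10 + 30·8 + 20·2 = £2070.
Optimal plan:
  Factory1→X: 80 × £2 = £160
  Factory2→W: 70 × £8 = £560
  Factory2→X: 30 × £10 = £300
  Factory3→X: 30 × £8 = £240
  Factory3→Y: 20 × £2 = £40
Optimal cost = £1300.
Saving = 2070 − 1300 = £770.

770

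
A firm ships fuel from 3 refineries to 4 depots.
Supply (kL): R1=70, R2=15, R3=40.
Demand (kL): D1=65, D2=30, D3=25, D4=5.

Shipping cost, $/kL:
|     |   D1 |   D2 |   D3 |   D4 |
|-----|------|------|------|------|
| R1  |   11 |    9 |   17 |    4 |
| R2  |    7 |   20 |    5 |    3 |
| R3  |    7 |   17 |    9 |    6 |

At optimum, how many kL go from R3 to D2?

0

The minimum-cost plan:
  R1–D1: 35 × $11 = $385
  R1–D2: 30 × $9 = $270
  R1–D4: 5 × $4 = $20
  R2–D3: 15 × $5 = $75
  R3–D1: 30 × $7 = $210
  R3–D3: 10 × $9 = $90
Total cost = $1050.
The route R3→D2 is not used.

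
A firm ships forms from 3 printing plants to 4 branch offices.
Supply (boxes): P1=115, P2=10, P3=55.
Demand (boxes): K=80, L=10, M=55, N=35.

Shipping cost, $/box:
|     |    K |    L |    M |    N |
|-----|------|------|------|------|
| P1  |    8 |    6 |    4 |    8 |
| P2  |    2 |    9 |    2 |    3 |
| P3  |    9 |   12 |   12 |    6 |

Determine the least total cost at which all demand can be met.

An optimal shipping plan:
  P1–K: 50 × $8 = $400
  P1–L: 10 × $6 = $60
  P1–M: 55 × $4 = $220
  P2–K: 10 × $2 = $20
  P3–K: 20 × $9 = $180
  P3–N: 35 × $6 = $210
Total = 400 + 60 + 220 + 20 + 180 + 210 = $1090.
(Supply check: P1 ships 115; P2 ships 10; P3 ships 55.)

1090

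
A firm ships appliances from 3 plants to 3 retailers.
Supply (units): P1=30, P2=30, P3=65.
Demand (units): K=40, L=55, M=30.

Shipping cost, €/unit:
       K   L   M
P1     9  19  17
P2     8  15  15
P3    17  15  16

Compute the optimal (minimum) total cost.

A cheapest plan:
  P1→K: 30 × €9 = €270
  P2→K: 10 × €8 = €80
  P2→M: 20 × €15 = €300
  P3→L: 55 × €15 = €825
  P3→M: 10 × €16 = €160
Total = 270 + 80 + 300 + 825 + 160 = €1635.
(Supply check: P1 ships 30; P2 ships 30; P3 ships 65.)

1635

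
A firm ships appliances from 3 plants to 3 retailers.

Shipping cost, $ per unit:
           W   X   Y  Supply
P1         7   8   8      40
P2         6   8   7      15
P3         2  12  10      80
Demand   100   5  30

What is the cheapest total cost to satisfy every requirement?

565

An optimal shipping plan:
  P1→W: 5 × $7 = $35
  P1→X: 5 × $8 = $40
  P1→Y: 30 × $8 = $240
  P2→W: 15 × $6 = $90
  P3→W: 80 × $2 = $160
Total = 35 + 40 + 240 + 90 + 160 = $565.
(Supply check: P1 ships 40; P2 ships 15; P3 ships 80.)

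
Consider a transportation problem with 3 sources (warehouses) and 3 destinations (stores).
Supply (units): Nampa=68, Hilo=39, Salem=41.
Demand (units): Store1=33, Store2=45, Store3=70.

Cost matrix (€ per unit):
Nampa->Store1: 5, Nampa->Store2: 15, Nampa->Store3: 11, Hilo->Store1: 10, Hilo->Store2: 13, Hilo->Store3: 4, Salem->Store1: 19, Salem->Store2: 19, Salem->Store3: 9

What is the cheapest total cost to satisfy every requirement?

One minimum-cost allocation:
  Nampa–Store1: 33 × €5 = €165
  Nampa–Store2: 35 × €15 = €525
  Hilo–Store2: 10 × €13 = €130
  Hilo–Store3: 29 × €4 = €116
  Salem–Store3: 41 × €9 = €369
Total = 165 + 525 + 130 + 116 + 369 = €1305.
(Supply check: Nampa ships 68; Hilo ships 39; Salem ships 41.)

1305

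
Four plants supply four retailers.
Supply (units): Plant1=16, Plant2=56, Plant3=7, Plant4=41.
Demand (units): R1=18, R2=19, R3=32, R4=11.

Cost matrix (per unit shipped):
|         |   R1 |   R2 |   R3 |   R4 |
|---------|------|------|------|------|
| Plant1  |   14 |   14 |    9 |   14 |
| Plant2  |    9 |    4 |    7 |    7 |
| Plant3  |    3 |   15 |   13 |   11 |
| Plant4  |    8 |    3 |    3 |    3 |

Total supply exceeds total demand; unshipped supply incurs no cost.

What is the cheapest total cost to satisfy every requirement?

333

Optimal allocation:
  Plant2 to R1: 11 × 9 = 99
  Plant2 to R2: 19 × 4 = 76
  Plant2 to R4: 2 × 7 = 14
  Plant3 to R1: 7 × 3 = 21
  Plant4 to R3: 32 × 3 = 96
  Plant4 to R4: 9 × 3 = 27
Total = 99 + 76 + 14 + 21 + 96 + 27 = 333.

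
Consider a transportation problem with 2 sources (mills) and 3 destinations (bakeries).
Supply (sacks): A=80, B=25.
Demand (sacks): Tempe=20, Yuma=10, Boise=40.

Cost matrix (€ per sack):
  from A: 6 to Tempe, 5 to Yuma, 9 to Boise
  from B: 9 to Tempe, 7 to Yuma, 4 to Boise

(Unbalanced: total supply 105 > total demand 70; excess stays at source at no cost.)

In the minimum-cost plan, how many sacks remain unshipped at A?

35

Minimum-cost shipments:
  A to Tempe: 20 sacks
  A to Yuma: 10 sacks
  A to Boise: 15 sacks
  B to Boise: 25 sacks
Total cost = €405.
A ships 45 of its 80, leaving 35.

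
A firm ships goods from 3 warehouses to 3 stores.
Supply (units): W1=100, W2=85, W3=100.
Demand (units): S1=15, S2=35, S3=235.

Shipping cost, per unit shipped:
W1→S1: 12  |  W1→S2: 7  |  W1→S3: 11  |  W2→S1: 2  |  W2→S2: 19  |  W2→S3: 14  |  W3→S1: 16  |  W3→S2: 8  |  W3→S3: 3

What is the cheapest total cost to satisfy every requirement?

2270

Optimal allocation:
  W1–S2: 35 × 7 = 245
  W1–S3: 65 × 11 = 715
  W2–S1: 15 × 2 = 30
  W2–S3: 70 × 14 = 980
  W3–S3: 100 × 3 = 300
Total = 245 + 715 + 30 + 980 + 300 = 2270.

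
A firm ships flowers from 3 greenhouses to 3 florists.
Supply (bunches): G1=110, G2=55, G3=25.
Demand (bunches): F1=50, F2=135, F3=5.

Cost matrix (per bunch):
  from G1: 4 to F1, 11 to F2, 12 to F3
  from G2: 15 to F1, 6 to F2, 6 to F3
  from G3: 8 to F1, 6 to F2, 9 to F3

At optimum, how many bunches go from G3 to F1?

Optimal shipments:
  G1->F1: 50 bunches
  G1->F2: 60 bunches
  G2->F2: 50 bunches
  G2->F3: 5 bunches
  G3->F2: 25 bunches
Total cost = 1340.
The route G3→F1 is not used.

0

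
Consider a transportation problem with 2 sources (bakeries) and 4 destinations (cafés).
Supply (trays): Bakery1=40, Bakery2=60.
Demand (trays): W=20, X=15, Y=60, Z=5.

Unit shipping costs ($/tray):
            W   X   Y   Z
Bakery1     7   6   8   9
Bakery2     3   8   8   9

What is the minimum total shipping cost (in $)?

675

A cheapest plan:
  Bakery1 to X: 15 × $6 = $90
  Bakery1 to Y: 20 × $8 = $160
  Bakery1 to Z: 5 × $9 = $45
  Bakery2 to W: 20 × $3 = $60
  Bakery2 to Y: 40 × $8 = $320
Total = 90 + 160 + 45 + 60 + 320 = $675.
(Supply check: Bakery1 ships 40; Bakery2 ships 60.)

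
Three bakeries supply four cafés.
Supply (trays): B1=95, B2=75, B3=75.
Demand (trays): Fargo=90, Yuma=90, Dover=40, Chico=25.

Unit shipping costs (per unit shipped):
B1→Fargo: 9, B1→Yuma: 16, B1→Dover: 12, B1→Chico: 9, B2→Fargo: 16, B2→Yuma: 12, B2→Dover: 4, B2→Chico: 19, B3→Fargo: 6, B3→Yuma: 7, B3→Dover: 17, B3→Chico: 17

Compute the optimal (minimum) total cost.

Optimal allocation:
  B1 to Fargo: 70 × 9 = 630
  B1 to Chico: 25 × 9 = 225
  B2 to Yuma: 35 × 12 = 420
  B2 to Dover: 40 × 4 = 160
  B3 to Fargo: 20 × 6 = 120
  B3 to Yuma: 55 × 7 = 385
Total = 630 + 225 + 420 + 160 + 120 + 385 = 1940.
(Supply check: B1 ships 95; B2 ships 75; B3 ships 75.)

1940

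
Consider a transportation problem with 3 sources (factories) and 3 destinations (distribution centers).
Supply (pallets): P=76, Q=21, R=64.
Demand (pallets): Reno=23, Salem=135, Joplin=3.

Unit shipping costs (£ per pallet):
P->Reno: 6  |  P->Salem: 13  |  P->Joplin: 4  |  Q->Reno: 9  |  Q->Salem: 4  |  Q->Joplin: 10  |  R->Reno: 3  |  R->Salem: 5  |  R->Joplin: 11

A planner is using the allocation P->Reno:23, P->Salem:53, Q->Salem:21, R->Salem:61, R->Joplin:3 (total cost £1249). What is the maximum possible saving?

Current plan cost = 23·6 + 53·13 + 21·4 + 61·5 + 3·11 = £1249.
Optimal plan:
  P->Reno: 23 × £6 = £138
  P->Salem: 50 × £13 = £650
  P->Joplin: 3 × £4 = £12
  Q->Salem: 21 × £4 = £84
  R->Salem: 64 × £5 = £320
Optimal cost = £1204.
Saving = 1249 − 1204 = £45.

45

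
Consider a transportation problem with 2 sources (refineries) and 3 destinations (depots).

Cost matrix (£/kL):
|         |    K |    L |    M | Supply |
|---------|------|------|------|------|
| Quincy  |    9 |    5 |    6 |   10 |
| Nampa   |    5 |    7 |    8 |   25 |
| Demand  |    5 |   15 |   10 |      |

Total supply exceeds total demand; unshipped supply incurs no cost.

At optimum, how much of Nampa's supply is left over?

5

An optimal plan:
  Quincy to L: 10 × £5 = £50
  Nampa to K: 5 × £5 = £25
  Nampa to L: 5 × £7 = £35
  Nampa to M: 10 × £8 = £80
Total cost = £190.
Nampa ships 20 of its 25, leaving 5.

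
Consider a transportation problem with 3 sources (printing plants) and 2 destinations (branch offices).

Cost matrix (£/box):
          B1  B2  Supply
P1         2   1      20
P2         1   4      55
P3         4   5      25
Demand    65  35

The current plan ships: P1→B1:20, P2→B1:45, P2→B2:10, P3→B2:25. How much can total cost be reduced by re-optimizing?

60

Current plan cost = 20·2 + 45·1 + 10·4 + 25·5 = £250.
Optimal plan:
  P1->B2: 20 boxes
  P2->B1: 55 boxes
  P3->B1: 10 boxes
  P3->B2: 15 boxes
Optimal cost = £190.
Saving = 250 − 190 = £60.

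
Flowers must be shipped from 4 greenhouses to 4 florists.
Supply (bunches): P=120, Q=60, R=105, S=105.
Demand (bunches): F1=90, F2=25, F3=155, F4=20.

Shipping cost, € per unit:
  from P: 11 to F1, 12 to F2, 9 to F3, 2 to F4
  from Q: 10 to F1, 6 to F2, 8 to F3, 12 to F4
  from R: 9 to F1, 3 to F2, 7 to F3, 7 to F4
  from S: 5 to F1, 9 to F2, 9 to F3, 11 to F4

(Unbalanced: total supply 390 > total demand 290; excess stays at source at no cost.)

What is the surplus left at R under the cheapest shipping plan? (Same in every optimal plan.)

0

An optimal plan:
  P→F4: 20 × €2 = €40
  Q→F3: 60 × €8 = €480
  R→F2: 25 × €3 = €75
  R→F3: 80 × €7 = €560
  S→F1: 90 × €5 = €450
  S→F3: 15 × €9 = €135
Total cost = €1740.
R ships 105 of its 105, leaving 0.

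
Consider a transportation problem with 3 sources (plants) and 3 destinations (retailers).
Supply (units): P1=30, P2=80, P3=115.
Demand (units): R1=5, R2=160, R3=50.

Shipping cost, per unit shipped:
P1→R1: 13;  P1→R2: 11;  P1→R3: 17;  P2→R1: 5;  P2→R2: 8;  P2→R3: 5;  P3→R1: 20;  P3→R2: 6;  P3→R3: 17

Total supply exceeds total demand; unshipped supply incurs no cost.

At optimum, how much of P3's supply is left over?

0

An optimal plan:
  P1→R2: 20 × 11 = 220
  P2→R1: 5 × 5 = 25
  P2→R2: 25 × 8 = 200
  P2→R3: 50 × 5 = 250
  P3→R2: 115 × 6 = 690
Total cost = 1385.
P3 ships 115 of its 115, leaving 0.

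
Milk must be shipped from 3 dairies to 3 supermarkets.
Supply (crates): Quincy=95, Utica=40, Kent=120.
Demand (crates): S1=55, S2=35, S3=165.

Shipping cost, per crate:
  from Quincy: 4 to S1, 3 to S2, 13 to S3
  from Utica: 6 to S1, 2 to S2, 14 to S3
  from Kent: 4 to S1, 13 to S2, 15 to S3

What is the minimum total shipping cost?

2570

A cheapest plan:
  Quincy→S3: 95 × 13 = 1235
  Utica→S2: 35 × 2 = 70
  Utica→S3: 5 × 14 = 70
  Kent→S1: 55 × 4 = 220
  Kent→S3: 65 × 15 = 975
Total = 1235 + 70 + 70 + 220 + 975 = 2570.
(Supply check: Quincy ships 95; Utica ships 40; Kent ships 120.)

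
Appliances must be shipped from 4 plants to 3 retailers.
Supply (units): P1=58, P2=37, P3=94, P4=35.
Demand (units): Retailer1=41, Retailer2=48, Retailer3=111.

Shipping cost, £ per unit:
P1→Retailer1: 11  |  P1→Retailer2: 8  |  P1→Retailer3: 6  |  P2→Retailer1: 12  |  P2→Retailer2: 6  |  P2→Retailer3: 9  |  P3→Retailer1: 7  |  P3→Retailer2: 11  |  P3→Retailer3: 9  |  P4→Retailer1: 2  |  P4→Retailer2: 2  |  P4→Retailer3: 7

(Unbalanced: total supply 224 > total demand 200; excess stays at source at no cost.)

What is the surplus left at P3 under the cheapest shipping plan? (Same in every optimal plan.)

Minimum-cost shipments:
  P1→Retailer3: 58 × £6 = £348
  P2→Retailer2: 37 × £6 = £222
  P3→Retailer1: 17 × £7 = £119
  P3→Retailer3: 53 × £9 = £477
  P4→Retailer1: 24 × £2 = £48
  P4→Retailer2: 11 × £2 = £22
Total cost = £1236.
P3 ships 70 of its 94, leaving 24.

24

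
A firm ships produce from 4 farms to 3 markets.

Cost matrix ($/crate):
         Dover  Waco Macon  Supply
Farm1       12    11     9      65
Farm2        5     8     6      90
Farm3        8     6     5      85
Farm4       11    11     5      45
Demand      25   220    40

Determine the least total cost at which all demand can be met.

2125

A cheapest plan:
  Farm1→Waco: 65 × $11 = $715
  Farm2→Dover: 25 × $5 = $125
  Farm2→Waco: 65 × $8 = $520
  Farm3→Waco: 85 × $6 = $510
  Farm4→Waco: 5 × $11 = $55
  Farm4→Macon: 40 × $5 = $200
Total = 715 + 125 + 520 + 510 + 55 + 200 = $2125.
(Supply check: Farm1 ships 65; Farm2 ships 90; Farm3 ships 85; Farm4 ships 45.)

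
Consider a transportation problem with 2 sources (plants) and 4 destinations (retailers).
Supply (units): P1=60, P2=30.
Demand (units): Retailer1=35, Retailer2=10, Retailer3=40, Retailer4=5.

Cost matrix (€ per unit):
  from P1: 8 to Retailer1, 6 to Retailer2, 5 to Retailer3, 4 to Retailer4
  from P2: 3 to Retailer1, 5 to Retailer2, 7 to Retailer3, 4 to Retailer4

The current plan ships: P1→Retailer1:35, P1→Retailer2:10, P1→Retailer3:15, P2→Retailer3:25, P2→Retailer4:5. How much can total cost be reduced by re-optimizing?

Current plan cost = 35·8 + 10·6 + 15·5 + 25·7 + 5·4 = €610.
Optimal plan:
  P1→Retailer1: 5 units
  P1→Retailer2: 10 units
  P1→Retailer3: 40 units
  P1→Retailer4: 5 units
  P2→Retailer1: 30 units
Optimal cost = €410.
Saving = 610 − 410 = €200.

200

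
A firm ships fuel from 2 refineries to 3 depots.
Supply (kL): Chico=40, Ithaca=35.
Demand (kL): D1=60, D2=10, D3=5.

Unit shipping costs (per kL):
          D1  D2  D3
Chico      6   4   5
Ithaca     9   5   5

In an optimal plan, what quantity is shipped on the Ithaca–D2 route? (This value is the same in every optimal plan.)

Optimal shipments:
  Chico to D1: 40 kL
  Ithaca to D1: 20 kL
  Ithaca to D2: 10 kL
  Ithaca to D3: 5 kL
Total cost = 495.
So Ithaca→D2 carries 10 kL.

10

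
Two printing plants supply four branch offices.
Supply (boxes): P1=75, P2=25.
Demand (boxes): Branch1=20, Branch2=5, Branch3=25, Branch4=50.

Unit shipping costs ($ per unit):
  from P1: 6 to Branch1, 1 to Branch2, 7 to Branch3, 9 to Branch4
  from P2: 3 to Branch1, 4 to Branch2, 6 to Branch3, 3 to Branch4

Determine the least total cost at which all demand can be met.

Optimal allocation:
  P1→Branch1: 20 × $6 = $120
  P1→Branch2: 5 × $1 = $5
  P1→Branch3: 25 × $7 = $175
  P1→Branch4: 25 × $9 = $225
  P2→Branch4: 25 × $3 = $75
Total = 120 + 5 + 175 + 225 + 75 = $600.

600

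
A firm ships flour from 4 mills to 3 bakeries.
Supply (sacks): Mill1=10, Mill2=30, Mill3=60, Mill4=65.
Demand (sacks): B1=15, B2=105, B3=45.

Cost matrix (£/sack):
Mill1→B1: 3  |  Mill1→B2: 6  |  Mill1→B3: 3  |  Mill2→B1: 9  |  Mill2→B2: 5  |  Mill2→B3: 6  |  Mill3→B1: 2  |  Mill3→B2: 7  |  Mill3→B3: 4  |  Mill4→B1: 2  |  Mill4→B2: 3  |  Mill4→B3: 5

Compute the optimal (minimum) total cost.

Optimal allocation:
  Mill1->B2: 10 sacks
  Mill2->B2: 30 sacks
  Mill3->B1: 15 sacks
  Mill3->B3: 45 sacks
  Mill4->B2: 65 sacks
Total cost = £615.

615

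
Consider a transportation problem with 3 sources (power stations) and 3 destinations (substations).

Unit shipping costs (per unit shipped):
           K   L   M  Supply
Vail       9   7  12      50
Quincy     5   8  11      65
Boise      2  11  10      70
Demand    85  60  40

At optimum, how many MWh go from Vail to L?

50

Optimal shipments:
  Vail–L: 50 × 7 = 350
  Quincy–K: 15 × 5 = 75
  Quincy–L: 10 × 8 = 80
  Quincy–M: 40 × 11 = 440
  Boise–K: 70 × 2 = 140
Total cost = 1085.
So Vail→L carries 50 MWh.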